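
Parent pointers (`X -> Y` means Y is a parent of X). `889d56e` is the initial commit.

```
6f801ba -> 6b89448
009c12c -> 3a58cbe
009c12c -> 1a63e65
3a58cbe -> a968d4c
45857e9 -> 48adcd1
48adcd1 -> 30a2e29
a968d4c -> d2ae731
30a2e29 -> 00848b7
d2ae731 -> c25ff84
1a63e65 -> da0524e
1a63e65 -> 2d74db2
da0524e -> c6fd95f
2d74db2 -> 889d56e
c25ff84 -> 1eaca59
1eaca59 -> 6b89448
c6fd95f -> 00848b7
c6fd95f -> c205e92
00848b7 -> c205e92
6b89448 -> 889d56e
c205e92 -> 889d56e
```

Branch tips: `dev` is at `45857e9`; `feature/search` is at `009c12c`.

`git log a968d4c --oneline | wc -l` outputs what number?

6

Walking parent pointers from a968d4c: reachable set = {1eaca59, 6b89448, 889d56e, a968d4c, c25ff84, d2ae731}.
That is 6 commits.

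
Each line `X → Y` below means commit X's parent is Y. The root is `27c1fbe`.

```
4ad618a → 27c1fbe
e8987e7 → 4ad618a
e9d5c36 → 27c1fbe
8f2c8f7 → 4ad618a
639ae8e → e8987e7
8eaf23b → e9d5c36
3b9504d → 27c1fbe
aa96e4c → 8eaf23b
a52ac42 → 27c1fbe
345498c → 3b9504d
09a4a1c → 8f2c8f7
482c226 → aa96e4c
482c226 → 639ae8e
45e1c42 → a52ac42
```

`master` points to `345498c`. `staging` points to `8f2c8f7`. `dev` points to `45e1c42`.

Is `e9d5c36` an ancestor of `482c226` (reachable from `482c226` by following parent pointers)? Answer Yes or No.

Ancestors of 482c226 (commits reachable by following parents): {27c1fbe, 482c226, 4ad618a, 639ae8e, 8eaf23b, aa96e4c, e8987e7, e9d5c36}.
e9d5c36 is in that set, so it is an ancestor of 482c226.

Yes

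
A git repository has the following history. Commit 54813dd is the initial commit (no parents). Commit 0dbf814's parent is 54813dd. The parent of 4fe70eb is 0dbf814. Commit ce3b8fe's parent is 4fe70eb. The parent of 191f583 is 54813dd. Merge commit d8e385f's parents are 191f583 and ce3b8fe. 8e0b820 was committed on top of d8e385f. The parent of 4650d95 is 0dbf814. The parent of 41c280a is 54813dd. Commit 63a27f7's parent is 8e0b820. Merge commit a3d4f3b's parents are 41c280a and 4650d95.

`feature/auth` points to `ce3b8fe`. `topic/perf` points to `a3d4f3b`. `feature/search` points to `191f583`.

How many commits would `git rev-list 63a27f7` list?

8

Walking parent pointers from 63a27f7: reachable set = {0dbf814, 191f583, 4fe70eb, 54813dd, 63a27f7, 8e0b820, ce3b8fe, d8e385f}.
That is 8 commits.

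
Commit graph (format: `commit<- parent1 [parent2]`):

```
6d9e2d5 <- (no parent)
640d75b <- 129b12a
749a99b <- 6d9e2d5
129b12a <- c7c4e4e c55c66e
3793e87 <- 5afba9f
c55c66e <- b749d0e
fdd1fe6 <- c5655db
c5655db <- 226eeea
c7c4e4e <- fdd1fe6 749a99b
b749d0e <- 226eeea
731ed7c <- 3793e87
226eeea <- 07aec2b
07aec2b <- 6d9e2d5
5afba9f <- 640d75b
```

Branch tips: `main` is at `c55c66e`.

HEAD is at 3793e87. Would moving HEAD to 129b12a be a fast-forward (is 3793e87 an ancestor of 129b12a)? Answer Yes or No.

No

A fast-forward from 3793e87 to 129b12a is possible iff 3793e87 is an ancestor of 129b12a.
Ancestors of 129b12a: {07aec2b, 129b12a, 226eeea, 6d9e2d5, 749a99b, b749d0e, c55c66e, c5655db, c7c4e4e, fdd1fe6}.
3793e87 is not among them, so fast-forward is not possible.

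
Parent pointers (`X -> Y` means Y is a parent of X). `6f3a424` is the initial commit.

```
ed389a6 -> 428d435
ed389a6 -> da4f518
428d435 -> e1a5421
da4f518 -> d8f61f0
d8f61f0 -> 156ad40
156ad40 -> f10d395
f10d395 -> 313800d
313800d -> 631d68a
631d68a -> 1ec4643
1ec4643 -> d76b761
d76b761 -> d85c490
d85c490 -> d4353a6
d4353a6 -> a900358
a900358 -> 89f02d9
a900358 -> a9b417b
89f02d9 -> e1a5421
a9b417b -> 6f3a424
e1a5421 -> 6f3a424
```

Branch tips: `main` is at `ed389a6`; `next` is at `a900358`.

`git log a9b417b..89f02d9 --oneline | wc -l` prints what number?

2

Reachable from 89f02d9: {6f3a424, 89f02d9, e1a5421}.
Reachable from a9b417b: {6f3a424, a9b417b}.
In 89f02d9's history but not a9b417b's: {89f02d9, e1a5421} — 2 commits.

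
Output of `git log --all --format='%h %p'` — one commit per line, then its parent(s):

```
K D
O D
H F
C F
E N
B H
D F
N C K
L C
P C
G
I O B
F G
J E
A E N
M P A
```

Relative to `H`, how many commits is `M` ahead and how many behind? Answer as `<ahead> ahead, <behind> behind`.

8 ahead, 1 behind

Reachable from M: {A, C, D, E, F, G, K, M, N, P}.
Reachable from H: {F, G, H}.
Only in M's history (ahead): {A, C, D, E, K, M, N, P} — 8.
Only in H's history (behind): {H} — 1.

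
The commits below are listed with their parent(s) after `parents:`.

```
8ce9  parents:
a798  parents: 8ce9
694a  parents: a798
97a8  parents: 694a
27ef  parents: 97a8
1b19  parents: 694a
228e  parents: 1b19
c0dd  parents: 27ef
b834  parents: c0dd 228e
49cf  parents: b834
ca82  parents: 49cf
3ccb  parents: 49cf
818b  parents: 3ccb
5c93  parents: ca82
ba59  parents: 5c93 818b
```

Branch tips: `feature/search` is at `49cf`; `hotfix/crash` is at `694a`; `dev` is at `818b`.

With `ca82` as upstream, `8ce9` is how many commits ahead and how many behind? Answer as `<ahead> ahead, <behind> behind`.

Reachable from 8ce9: {8ce9}.
Reachable from ca82: {1b19, 228e, 27ef, 49cf, 694a, 8ce9, 97a8, a798, b834, c0dd, ca82}.
Only in 8ce9's history (ahead): {} — 0.
Only in ca82's history (behind): {1b19, 228e, 27ef, 49cf, 694a, 97a8, a798, b834, c0dd, ca82} — 10.

0 ahead, 10 behind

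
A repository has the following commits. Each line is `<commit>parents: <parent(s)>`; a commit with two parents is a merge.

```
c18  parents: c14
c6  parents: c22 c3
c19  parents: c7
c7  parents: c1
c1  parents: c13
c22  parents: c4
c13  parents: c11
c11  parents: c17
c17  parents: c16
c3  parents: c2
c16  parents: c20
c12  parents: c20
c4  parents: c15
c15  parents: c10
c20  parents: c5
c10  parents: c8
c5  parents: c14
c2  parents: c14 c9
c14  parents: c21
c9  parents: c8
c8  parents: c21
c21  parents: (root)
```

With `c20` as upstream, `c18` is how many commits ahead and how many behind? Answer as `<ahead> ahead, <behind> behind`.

1 ahead, 2 behind

Reachable from c18: {c14, c18, c21}.
Reachable from c20: {c14, c20, c21, c5}.
Only in c18's history (ahead): {c18} — 1.
Only in c20's history (behind): {c20, c5} — 2.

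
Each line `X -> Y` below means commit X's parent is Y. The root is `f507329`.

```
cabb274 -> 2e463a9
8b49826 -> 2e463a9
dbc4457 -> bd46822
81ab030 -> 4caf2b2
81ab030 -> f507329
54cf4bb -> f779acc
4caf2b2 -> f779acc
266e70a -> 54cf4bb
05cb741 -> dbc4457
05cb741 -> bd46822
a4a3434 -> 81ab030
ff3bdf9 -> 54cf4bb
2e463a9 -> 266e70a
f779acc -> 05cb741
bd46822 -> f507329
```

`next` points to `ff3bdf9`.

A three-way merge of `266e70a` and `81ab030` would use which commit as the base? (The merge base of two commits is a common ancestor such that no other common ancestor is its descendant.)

Ancestors of 266e70a: {05cb741, 266e70a, 54cf4bb, bd46822, dbc4457, f507329, f779acc}.
Ancestors of 81ab030: {05cb741, 4caf2b2, 81ab030, bd46822, dbc4457, f507329, f779acc}.
Common ancestors: {05cb741, bd46822, dbc4457, f507329, f779acc}.
Among these, f779acc is not an ancestor of any other common ancestor — it is the merge base.

f779acc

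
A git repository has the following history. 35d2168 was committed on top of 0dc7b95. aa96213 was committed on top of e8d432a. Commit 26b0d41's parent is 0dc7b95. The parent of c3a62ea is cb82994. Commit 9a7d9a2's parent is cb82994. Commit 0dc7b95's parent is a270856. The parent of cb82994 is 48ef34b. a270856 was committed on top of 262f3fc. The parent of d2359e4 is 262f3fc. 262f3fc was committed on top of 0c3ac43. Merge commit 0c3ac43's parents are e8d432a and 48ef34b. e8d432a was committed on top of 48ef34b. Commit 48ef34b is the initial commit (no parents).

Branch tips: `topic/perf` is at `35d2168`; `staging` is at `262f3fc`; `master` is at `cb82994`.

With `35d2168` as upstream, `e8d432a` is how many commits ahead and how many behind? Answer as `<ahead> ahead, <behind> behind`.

Reachable from e8d432a: {48ef34b, e8d432a}.
Reachable from 35d2168: {0c3ac43, 0dc7b95, 262f3fc, 35d2168, 48ef34b, a270856, e8d432a}.
Only in e8d432a's history (ahead): {} — 0.
Only in 35d2168's history (behind): {0c3ac43, 0dc7b95, 262f3fc, 35d2168, a270856} — 5.

0 ahead, 5 behind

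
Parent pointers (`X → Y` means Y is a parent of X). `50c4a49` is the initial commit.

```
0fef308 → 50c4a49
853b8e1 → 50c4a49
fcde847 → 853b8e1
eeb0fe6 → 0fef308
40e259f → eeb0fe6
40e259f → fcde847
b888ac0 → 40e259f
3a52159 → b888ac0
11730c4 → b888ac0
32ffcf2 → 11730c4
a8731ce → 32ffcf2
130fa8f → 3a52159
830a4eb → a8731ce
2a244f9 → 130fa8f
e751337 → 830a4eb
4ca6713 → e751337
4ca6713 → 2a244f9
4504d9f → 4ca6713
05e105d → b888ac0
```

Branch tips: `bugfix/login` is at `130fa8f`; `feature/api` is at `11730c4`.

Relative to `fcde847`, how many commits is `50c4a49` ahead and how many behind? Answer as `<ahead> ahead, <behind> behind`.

Reachable from 50c4a49: {50c4a49}.
Reachable from fcde847: {50c4a49, 853b8e1, fcde847}.
Only in 50c4a49's history (ahead): {} — 0.
Only in fcde847's history (behind): {853b8e1, fcde847} — 2.

0 ahead, 2 behind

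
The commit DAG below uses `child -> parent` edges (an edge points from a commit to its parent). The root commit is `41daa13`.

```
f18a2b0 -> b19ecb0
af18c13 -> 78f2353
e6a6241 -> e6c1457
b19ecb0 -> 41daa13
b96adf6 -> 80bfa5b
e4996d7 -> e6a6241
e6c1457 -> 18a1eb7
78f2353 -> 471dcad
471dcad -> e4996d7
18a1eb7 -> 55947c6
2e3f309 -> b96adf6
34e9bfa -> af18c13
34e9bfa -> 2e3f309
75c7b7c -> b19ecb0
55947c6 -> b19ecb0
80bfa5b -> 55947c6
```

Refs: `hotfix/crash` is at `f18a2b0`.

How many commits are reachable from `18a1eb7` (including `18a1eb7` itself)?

4

Walking parent pointers from 18a1eb7: reachable set = {18a1eb7, 41daa13, 55947c6, b19ecb0}.
That is 4 commits.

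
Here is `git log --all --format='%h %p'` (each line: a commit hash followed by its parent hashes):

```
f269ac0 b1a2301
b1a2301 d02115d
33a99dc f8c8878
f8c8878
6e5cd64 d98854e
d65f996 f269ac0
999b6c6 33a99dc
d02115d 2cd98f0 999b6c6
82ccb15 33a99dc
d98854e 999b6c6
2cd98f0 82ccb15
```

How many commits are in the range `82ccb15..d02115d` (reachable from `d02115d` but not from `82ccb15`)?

3

Reachable from d02115d: {2cd98f0, 33a99dc, 82ccb15, 999b6c6, d02115d, f8c8878}.
Reachable from 82ccb15: {33a99dc, 82ccb15, f8c8878}.
In d02115d's history but not 82ccb15's: {2cd98f0, 999b6c6, d02115d} — 3 commits.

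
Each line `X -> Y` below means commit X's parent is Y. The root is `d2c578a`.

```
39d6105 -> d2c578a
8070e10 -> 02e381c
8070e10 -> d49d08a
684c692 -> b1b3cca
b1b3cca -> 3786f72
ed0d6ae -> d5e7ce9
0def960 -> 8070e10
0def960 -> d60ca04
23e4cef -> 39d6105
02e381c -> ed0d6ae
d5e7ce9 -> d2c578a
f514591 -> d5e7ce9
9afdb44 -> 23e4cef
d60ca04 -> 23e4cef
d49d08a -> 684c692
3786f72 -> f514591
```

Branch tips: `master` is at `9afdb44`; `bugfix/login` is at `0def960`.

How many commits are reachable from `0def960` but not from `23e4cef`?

Reachable from 0def960: {02e381c, 0def960, 23e4cef, 3786f72, 39d6105, 684c692, 8070e10, b1b3cca, d2c578a, d49d08a, d5e7ce9, d60ca04, ed0d6ae, f514591}.
Reachable from 23e4cef: {23e4cef, 39d6105, d2c578a}.
In 0def960's history but not 23e4cef's: {02e381c, 0def960, 3786f72, 684c692, 8070e10, b1b3cca, d49d08a, d5e7ce9, d60ca04, ed0d6ae, f514591} — 11 commits.

11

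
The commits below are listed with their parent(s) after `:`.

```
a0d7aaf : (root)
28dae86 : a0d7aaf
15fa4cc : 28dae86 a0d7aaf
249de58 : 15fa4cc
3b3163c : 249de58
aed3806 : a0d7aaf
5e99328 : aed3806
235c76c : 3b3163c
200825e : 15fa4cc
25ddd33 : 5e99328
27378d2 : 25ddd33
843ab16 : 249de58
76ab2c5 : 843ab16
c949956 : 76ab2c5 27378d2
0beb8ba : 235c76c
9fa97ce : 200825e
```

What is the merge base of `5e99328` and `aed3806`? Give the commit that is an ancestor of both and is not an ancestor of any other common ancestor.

aed3806

Ancestors of 5e99328: {5e99328, a0d7aaf, aed3806}.
Ancestors of aed3806: {a0d7aaf, aed3806}.
Common ancestors: {a0d7aaf, aed3806}.
Among these, aed3806 is not an ancestor of any other common ancestor — it is the merge base.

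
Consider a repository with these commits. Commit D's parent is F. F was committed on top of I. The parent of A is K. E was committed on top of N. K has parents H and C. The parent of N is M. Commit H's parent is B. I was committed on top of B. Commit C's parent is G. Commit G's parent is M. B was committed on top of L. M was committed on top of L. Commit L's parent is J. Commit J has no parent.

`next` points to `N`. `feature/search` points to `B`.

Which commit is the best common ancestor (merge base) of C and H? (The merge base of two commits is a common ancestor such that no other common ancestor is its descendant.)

L

Ancestors of C: {C, G, J, L, M}.
Ancestors of H: {B, H, J, L}.
Common ancestors: {J, L}.
Among these, L is not an ancestor of any other common ancestor — it is the merge base.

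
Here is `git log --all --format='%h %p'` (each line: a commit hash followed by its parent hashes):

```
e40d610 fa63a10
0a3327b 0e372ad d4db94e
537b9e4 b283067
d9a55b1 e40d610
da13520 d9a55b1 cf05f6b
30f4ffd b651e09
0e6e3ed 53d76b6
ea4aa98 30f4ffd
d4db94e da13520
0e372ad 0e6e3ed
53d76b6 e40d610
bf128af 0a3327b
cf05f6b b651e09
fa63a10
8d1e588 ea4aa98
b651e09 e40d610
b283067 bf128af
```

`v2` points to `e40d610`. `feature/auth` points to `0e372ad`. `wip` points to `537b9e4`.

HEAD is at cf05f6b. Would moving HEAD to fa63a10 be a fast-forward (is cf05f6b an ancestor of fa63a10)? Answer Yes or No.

A fast-forward from cf05f6b to fa63a10 is possible iff cf05f6b is an ancestor of fa63a10.
Ancestors of fa63a10: {fa63a10}.
cf05f6b is not among them, so fast-forward is not possible.

No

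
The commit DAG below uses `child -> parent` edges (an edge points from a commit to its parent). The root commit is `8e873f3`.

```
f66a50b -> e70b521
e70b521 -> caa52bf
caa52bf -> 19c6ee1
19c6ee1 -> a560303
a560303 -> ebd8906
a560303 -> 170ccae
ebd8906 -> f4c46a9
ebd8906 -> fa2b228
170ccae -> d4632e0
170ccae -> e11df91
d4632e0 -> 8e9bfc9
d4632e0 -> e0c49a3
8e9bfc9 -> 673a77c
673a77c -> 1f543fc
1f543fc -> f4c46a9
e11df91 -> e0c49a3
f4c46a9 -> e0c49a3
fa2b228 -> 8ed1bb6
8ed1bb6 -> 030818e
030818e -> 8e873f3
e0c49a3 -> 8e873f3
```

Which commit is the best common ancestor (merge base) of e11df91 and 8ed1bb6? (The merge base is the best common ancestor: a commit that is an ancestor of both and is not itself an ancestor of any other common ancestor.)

8e873f3

Ancestors of e11df91: {8e873f3, e0c49a3, e11df91}.
Ancestors of 8ed1bb6: {030818e, 8e873f3, 8ed1bb6}.
Common ancestors: {8e873f3}.
The only common ancestor is 8e873f3, so it is the merge base.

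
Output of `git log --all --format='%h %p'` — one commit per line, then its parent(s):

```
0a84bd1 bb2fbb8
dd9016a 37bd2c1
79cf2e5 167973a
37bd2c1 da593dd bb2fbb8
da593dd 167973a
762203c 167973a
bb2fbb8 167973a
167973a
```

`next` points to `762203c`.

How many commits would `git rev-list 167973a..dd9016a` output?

4

Reachable from dd9016a: {167973a, 37bd2c1, bb2fbb8, da593dd, dd9016a}.
Reachable from 167973a: {167973a}.
In dd9016a's history but not 167973a's: {37bd2c1, bb2fbb8, da593dd, dd9016a} — 4 commits.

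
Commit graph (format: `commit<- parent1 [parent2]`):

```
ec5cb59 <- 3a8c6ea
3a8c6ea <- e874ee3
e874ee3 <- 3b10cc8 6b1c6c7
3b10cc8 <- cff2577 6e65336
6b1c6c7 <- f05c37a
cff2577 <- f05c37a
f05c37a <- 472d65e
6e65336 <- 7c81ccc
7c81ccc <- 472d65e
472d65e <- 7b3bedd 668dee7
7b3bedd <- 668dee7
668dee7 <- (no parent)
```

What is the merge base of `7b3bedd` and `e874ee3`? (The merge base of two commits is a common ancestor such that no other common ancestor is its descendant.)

Ancestors of 7b3bedd: {668dee7, 7b3bedd}.
Ancestors of e874ee3: {3b10cc8, 472d65e, 668dee7, 6b1c6c7, 6e65336, 7b3bedd, 7c81ccc, cff2577, e874ee3, f05c37a}.
Common ancestors: {668dee7, 7b3bedd}.
Among these, 7b3bedd is not an ancestor of any other common ancestor — it is the merge base.

7b3bedd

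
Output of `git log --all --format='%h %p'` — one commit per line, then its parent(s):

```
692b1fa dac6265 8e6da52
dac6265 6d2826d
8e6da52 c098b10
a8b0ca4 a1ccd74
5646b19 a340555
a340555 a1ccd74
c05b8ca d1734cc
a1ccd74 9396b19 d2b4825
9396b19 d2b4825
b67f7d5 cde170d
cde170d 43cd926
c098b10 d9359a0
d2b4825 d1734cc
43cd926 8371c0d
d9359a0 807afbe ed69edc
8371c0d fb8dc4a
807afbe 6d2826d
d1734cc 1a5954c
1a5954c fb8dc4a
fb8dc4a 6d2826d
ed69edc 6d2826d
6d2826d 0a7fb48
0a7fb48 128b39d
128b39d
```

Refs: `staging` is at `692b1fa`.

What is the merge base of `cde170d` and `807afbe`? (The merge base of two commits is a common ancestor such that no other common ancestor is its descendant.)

6d2826d

Ancestors of cde170d: {0a7fb48, 128b39d, 43cd926, 6d2826d, 8371c0d, cde170d, fb8dc4a}.
Ancestors of 807afbe: {0a7fb48, 128b39d, 6d2826d, 807afbe}.
Common ancestors: {0a7fb48, 128b39d, 6d2826d}.
Among these, 6d2826d is not an ancestor of any other common ancestor — it is the merge base.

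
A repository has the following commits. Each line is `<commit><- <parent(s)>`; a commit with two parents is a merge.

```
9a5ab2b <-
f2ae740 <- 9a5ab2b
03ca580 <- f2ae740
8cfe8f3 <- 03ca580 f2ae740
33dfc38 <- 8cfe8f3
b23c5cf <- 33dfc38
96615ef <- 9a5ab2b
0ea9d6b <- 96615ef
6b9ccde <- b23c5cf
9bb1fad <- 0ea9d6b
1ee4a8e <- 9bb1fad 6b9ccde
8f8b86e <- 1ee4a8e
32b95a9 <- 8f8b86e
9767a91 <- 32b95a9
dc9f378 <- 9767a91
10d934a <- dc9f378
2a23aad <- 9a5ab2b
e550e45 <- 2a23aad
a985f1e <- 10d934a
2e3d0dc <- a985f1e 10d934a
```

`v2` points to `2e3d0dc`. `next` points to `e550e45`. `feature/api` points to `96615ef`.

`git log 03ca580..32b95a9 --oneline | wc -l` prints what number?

Reachable from 32b95a9: {03ca580, 0ea9d6b, 1ee4a8e, 32b95a9, 33dfc38, 6b9ccde, 8cfe8f3, 8f8b86e, 96615ef, 9a5ab2b, 9bb1fad, b23c5cf, f2ae740}.
Reachable from 03ca580: {03ca580, 9a5ab2b, f2ae740}.
In 32b95a9's history but not 03ca580's: {0ea9d6b, 1ee4a8e, 32b95a9, 33dfc38, 6b9ccde, 8cfe8f3, 8f8b86e, 96615ef, 9bb1fad, b23c5cf} — 10 commits.

10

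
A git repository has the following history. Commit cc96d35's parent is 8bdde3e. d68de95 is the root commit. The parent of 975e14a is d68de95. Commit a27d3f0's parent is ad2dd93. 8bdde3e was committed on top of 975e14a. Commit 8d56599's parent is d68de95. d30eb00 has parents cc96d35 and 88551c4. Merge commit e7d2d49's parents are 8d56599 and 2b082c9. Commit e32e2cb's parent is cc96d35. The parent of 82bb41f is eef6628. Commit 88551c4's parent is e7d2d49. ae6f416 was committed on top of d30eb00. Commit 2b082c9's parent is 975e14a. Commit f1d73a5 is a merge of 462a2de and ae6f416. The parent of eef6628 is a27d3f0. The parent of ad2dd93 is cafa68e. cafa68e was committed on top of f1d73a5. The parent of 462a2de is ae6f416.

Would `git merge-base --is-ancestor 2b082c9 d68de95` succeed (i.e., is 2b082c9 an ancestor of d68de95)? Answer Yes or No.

Ancestors of d68de95: {d68de95}.
2b082c9 is not in that set, so it is not an ancestor of d68de95.

No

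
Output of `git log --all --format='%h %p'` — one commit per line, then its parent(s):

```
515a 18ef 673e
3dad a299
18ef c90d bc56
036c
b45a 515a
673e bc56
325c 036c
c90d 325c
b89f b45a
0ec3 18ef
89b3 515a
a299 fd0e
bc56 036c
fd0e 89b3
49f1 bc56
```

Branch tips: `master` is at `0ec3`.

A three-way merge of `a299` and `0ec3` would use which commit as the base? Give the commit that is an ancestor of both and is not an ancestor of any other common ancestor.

Ancestors of a299: {036c, 18ef, 325c, 515a, 673e, 89b3, a299, bc56, c90d, fd0e}.
Ancestors of 0ec3: {036c, 0ec3, 18ef, 325c, bc56, c90d}.
Common ancestors: {036c, 18ef, 325c, bc56, c90d}.
Among these, 18ef is not an ancestor of any other common ancestor — it is the merge base.

18ef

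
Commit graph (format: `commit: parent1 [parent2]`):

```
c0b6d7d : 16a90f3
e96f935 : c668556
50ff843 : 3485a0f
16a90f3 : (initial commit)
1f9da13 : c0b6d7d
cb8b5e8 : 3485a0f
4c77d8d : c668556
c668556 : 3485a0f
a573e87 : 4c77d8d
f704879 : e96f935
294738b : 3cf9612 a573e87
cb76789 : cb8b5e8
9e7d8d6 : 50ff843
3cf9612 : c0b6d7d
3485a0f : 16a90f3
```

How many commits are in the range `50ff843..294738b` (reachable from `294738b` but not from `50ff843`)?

Reachable from 294738b: {16a90f3, 294738b, 3485a0f, 3cf9612, 4c77d8d, a573e87, c0b6d7d, c668556}.
Reachable from 50ff843: {16a90f3, 3485a0f, 50ff843}.
In 294738b's history but not 50ff843's: {294738b, 3cf9612, 4c77d8d, a573e87, c0b6d7d, c668556} — 6 commits.

6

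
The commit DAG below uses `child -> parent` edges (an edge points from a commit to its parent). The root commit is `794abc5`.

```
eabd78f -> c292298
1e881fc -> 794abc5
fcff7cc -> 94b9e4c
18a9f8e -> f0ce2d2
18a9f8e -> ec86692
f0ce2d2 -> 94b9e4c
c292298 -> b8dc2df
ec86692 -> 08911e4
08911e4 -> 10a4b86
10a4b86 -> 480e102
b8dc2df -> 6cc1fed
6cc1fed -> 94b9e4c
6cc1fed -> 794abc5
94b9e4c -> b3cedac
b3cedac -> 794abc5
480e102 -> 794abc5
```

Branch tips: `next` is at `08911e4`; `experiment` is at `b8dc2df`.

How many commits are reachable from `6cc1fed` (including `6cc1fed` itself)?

4

Walking parent pointers from 6cc1fed: reachable set = {6cc1fed, 794abc5, 94b9e4c, b3cedac}.
That is 4 commits.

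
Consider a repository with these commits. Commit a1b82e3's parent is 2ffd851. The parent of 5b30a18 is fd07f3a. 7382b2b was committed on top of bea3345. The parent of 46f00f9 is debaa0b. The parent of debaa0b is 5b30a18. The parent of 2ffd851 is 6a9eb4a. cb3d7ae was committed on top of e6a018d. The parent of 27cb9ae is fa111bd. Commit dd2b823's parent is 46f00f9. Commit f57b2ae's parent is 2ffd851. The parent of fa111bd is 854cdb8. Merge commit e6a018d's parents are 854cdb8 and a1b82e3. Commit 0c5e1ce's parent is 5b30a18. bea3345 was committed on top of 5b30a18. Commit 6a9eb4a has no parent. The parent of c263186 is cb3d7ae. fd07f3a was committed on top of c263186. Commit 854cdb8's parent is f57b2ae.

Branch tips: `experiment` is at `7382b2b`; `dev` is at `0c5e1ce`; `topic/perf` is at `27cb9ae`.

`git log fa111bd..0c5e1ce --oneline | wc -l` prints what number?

Reachable from 0c5e1ce: {0c5e1ce, 2ffd851, 5b30a18, 6a9eb4a, 854cdb8, a1b82e3, c263186, cb3d7ae, e6a018d, f57b2ae, fd07f3a}.
Reachable from fa111bd: {2ffd851, 6a9eb4a, 854cdb8, f57b2ae, fa111bd}.
In 0c5e1ce's history but not fa111bd's: {0c5e1ce, 5b30a18, a1b82e3, c263186, cb3d7ae, e6a018d, fd07f3a} — 7 commits.

7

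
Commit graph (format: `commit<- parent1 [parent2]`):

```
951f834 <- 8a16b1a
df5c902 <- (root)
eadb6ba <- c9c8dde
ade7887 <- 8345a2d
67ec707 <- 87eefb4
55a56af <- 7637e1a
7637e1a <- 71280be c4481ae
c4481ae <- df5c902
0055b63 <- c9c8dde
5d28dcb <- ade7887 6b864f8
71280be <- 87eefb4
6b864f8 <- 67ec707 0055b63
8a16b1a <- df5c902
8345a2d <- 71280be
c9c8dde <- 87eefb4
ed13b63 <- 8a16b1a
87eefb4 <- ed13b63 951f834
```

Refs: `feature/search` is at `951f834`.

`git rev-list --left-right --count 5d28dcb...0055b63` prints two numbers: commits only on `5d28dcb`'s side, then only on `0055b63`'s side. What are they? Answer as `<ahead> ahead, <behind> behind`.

Reachable from 5d28dcb: {0055b63, 5d28dcb, 67ec707, 6b864f8, 71280be, 8345a2d, 87eefb4, 8a16b1a, 951f834, ade7887, c9c8dde, df5c902, ed13b63}.
Reachable from 0055b63: {0055b63, 87eefb4, 8a16b1a, 951f834, c9c8dde, df5c902, ed13b63}.
Only in 5d28dcb's history (ahead): {5d28dcb, 67ec707, 6b864f8, 71280be, 8345a2d, ade7887} — 6.
Only in 0055b63's history (behind): {} — 0.

6 ahead, 0 behind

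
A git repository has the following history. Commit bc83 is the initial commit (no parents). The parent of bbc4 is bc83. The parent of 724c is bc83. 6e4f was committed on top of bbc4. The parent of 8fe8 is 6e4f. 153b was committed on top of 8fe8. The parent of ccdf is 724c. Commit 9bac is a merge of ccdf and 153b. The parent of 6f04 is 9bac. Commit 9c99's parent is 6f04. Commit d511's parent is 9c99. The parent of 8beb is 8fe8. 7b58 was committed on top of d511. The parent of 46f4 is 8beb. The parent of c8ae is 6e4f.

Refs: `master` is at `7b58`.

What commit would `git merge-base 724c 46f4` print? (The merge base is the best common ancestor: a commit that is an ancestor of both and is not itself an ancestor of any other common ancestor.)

Ancestors of 724c: {724c, bc83}.
Ancestors of 46f4: {46f4, 6e4f, 8beb, 8fe8, bbc4, bc83}.
Common ancestors: {bc83}.
The only common ancestor is bc83, so it is the merge base.

bc83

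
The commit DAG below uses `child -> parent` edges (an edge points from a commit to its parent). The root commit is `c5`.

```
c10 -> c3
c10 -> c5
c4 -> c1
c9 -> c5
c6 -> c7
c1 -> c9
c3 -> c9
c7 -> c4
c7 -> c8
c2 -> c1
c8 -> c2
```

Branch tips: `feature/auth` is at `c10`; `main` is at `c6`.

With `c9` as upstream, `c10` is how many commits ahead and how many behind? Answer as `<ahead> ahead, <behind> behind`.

Reachable from c10: {c10, c3, c5, c9}.
Reachable from c9: {c5, c9}.
Only in c10's history (ahead): {c10, c3} — 2.
Only in c9's history (behind): {} — 0.

2 ahead, 0 behind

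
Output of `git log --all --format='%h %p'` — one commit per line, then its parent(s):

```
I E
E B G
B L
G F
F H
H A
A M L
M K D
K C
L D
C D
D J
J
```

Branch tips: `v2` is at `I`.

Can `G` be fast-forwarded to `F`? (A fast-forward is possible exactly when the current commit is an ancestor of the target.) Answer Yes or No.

No

A fast-forward from G to F is possible iff G is an ancestor of F.
Ancestors of F: {A, C, D, F, H, J, K, L, M}.
G is not among them, so fast-forward is not possible.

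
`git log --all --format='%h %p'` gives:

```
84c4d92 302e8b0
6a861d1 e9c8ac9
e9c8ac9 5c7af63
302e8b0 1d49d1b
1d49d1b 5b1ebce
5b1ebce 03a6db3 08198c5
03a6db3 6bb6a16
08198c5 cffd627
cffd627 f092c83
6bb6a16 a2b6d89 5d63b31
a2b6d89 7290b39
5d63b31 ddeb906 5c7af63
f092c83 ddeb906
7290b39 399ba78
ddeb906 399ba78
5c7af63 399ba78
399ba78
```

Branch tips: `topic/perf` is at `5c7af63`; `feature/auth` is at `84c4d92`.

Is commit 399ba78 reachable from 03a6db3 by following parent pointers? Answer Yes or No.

Ancestors of 03a6db3 (commits reachable by following parents): {03a6db3, 399ba78, 5c7af63, 5d63b31, 6bb6a16, 7290b39, a2b6d89, ddeb906}.
399ba78 is in that set, so it is an ancestor of 03a6db3.

Yes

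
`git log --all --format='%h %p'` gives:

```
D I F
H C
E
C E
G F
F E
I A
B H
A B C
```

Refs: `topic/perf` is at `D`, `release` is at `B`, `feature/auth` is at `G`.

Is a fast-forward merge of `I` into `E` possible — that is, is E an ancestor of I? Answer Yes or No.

Yes

A fast-forward from E to I is possible iff E is an ancestor of I.
Ancestors of I: {A, B, C, E, H, I}.
E is among them, so fast-forward is possible.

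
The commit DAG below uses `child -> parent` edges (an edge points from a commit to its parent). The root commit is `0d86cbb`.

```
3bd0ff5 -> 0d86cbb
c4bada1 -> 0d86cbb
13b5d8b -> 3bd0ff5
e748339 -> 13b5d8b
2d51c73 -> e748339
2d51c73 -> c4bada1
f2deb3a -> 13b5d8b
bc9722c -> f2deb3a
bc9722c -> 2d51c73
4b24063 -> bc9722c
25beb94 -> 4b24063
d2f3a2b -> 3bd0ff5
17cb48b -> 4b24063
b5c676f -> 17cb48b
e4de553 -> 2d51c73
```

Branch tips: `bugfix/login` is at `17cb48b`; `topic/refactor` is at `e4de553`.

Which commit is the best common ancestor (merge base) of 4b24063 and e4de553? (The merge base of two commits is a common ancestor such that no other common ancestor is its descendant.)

Ancestors of 4b24063: {0d86cbb, 13b5d8b, 2d51c73, 3bd0ff5, 4b24063, bc9722c, c4bada1, e748339, f2deb3a}.
Ancestors of e4de553: {0d86cbb, 13b5d8b, 2d51c73, 3bd0ff5, c4bada1, e4de553, e748339}.
Common ancestors: {0d86cbb, 13b5d8b, 2d51c73, 3bd0ff5, c4bada1, e748339}.
Among these, 2d51c73 is not an ancestor of any other common ancestor — it is the merge base.

2d51c73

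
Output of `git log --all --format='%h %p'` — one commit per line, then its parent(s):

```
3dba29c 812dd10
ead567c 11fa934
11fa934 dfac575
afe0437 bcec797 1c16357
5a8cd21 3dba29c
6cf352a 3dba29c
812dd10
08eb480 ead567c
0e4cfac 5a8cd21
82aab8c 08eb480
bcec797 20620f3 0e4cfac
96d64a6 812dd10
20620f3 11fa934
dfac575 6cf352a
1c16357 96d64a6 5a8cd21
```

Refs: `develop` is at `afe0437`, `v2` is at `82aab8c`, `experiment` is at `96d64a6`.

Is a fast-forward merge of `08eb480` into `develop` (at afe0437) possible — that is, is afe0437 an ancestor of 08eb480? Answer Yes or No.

A fast-forward from afe0437 to 08eb480 is possible iff afe0437 is an ancestor of 08eb480.
Ancestors of 08eb480: {08eb480, 11fa934, 3dba29c, 6cf352a, 812dd10, dfac575, ead567c}.
afe0437 is not among them, so fast-forward is not possible.

No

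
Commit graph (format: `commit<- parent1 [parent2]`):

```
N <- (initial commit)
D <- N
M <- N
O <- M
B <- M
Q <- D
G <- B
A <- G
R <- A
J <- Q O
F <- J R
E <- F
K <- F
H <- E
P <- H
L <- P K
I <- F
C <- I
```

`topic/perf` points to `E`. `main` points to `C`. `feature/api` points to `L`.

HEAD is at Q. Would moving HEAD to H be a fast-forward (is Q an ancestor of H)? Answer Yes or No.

Yes

A fast-forward from Q to H is possible iff Q is an ancestor of H.
Ancestors of H: {A, B, D, E, F, G, H, J, M, N, O, Q, R}.
Q is among them, so fast-forward is possible.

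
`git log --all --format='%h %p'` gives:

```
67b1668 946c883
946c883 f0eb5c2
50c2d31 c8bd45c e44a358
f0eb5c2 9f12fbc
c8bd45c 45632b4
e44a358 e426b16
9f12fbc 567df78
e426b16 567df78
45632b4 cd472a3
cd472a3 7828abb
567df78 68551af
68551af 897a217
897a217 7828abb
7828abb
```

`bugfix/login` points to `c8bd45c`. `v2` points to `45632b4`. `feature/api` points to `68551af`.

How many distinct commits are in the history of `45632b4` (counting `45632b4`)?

Walking parent pointers from 45632b4: reachable set = {45632b4, 7828abb, cd472a3}.
That is 3 commits.

3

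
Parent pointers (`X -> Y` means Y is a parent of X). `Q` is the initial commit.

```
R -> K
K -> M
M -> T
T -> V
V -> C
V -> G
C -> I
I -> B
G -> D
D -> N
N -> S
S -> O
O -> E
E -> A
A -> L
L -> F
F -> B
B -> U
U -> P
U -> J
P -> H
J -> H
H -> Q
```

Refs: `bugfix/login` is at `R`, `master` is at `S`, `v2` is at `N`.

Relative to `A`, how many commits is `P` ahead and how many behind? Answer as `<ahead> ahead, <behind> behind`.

Reachable from P: {H, P, Q}.
Reachable from A: {A, B, F, H, J, L, P, Q, U}.
Only in P's history (ahead): {} — 0.
Only in A's history (behind): {A, B, F, J, L, U} — 6.

0 ahead, 6 behind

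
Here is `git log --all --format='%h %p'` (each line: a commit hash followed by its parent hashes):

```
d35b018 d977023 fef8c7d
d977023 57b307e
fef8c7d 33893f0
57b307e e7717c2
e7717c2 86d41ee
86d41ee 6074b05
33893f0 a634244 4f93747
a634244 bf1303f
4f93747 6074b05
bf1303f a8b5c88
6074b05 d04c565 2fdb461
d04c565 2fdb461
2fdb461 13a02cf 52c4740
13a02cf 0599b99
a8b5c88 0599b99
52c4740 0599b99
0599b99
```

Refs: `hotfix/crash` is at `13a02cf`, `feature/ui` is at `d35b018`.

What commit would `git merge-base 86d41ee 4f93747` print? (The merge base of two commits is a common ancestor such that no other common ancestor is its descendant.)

Ancestors of 86d41ee: {0599b99, 13a02cf, 2fdb461, 52c4740, 6074b05, 86d41ee, d04c565}.
Ancestors of 4f93747: {0599b99, 13a02cf, 2fdb461, 4f93747, 52c4740, 6074b05, d04c565}.
Common ancestors: {0599b99, 13a02cf, 2fdb461, 52c4740, 6074b05, d04c565}.
Among these, 6074b05 is not an ancestor of any other common ancestor — it is the merge base.

6074b05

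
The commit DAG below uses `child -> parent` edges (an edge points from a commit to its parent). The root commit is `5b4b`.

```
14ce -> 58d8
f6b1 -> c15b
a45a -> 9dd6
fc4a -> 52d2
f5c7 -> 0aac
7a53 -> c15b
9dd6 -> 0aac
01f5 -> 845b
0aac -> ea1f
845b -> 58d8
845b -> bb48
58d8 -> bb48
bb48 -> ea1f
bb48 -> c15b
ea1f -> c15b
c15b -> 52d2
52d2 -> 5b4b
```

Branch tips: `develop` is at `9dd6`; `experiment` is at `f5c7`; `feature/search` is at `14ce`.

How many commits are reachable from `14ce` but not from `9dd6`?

3

Reachable from 14ce: {14ce, 52d2, 58d8, 5b4b, bb48, c15b, ea1f}.
Reachable from 9dd6: {0aac, 52d2, 5b4b, 9dd6, c15b, ea1f}.
In 14ce's history but not 9dd6's: {14ce, 58d8, bb48} — 3 commits.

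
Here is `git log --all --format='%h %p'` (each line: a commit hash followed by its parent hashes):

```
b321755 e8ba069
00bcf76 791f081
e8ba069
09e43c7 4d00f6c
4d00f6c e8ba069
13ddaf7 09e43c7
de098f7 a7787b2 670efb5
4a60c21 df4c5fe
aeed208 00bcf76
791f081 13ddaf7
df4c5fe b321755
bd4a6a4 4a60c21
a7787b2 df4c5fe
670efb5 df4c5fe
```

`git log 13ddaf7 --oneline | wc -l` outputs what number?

Walking parent pointers from 13ddaf7: reachable set = {09e43c7, 13ddaf7, 4d00f6c, e8ba069}.
That is 4 commits.

4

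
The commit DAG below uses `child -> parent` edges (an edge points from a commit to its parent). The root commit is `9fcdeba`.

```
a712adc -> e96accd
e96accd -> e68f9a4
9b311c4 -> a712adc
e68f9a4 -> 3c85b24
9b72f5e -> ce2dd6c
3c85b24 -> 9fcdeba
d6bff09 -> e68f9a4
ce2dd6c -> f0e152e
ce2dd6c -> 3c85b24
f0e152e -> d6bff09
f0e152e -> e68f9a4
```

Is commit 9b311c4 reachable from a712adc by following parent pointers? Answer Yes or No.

Ancestors of a712adc: {3c85b24, 9fcdeba, a712adc, e68f9a4, e96accd}.
9b311c4 is not in that set, so it is not an ancestor of a712adc.

No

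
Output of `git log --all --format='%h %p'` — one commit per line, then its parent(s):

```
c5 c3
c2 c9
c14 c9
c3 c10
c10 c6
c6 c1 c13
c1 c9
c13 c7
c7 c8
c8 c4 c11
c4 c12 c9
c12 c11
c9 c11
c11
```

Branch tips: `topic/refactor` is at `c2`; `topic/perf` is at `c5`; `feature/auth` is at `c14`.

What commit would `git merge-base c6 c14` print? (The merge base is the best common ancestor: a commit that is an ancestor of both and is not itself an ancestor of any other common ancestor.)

c9

Ancestors of c6: {c1, c11, c12, c13, c4, c6, c7, c8, c9}.
Ancestors of c14: {c11, c14, c9}.
Common ancestors: {c11, c9}.
Among these, c9 is not an ancestor of any other common ancestor — it is the merge base.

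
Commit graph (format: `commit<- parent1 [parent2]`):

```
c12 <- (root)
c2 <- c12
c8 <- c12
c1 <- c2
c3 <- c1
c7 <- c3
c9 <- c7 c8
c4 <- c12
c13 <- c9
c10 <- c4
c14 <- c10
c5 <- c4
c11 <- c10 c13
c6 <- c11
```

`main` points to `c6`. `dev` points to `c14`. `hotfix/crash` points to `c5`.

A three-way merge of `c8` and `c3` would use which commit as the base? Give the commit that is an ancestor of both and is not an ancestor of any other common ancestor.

Ancestors of c8: {c12, c8}.
Ancestors of c3: {c1, c12, c2, c3}.
Common ancestors: {c12}.
The only common ancestor is c12, so it is the merge base.

c12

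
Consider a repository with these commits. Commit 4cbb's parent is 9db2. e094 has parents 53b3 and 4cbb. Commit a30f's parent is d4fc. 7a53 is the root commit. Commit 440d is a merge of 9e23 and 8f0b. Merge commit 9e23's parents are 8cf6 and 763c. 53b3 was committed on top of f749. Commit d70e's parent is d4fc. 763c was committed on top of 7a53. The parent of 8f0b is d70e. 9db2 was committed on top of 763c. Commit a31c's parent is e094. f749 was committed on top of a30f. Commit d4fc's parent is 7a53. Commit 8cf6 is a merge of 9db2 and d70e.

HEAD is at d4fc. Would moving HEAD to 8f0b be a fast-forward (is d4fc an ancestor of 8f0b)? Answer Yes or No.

A fast-forward from d4fc to 8f0b is possible iff d4fc is an ancestor of 8f0b.
Ancestors of 8f0b: {7a53, 8f0b, d4fc, d70e}.
d4fc is among them, so fast-forward is possible.

Yes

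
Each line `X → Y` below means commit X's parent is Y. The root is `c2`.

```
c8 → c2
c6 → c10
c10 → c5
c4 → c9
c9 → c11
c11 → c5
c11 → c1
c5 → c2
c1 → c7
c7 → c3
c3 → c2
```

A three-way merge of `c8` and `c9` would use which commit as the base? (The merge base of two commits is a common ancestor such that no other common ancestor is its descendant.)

c2

Ancestors of c8: {c2, c8}.
Ancestors of c9: {c1, c11, c2, c3, c5, c7, c9}.
Common ancestors: {c2}.
The only common ancestor is c2, so it is the merge base.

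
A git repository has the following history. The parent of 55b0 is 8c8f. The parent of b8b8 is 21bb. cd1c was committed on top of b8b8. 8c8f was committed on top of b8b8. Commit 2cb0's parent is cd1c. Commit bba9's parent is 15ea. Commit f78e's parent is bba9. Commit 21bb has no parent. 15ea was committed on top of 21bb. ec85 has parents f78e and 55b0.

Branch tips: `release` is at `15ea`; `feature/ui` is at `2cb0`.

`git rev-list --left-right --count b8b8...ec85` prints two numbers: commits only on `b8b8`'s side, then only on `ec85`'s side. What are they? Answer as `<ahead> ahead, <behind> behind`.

Reachable from b8b8: {21bb, b8b8}.
Reachable from ec85: {15ea, 21bb, 55b0, 8c8f, b8b8, bba9, ec85, f78e}.
Only in b8b8's history (ahead): {} — 0.
Only in ec85's history (behind): {15ea, 55b0, 8c8f, bba9, ec85, f78e} — 6.

0 ahead, 6 behind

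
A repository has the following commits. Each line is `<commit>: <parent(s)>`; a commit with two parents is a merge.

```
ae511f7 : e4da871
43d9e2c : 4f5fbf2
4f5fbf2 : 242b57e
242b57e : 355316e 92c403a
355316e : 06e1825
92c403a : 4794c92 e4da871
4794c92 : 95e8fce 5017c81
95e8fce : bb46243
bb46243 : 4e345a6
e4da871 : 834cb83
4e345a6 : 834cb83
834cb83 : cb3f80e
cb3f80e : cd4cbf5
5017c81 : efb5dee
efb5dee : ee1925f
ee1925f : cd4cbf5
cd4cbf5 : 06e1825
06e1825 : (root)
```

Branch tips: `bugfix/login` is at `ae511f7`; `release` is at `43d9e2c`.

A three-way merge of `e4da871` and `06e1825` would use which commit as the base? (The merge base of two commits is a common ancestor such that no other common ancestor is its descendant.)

06e1825

Ancestors of e4da871: {06e1825, 834cb83, cb3f80e, cd4cbf5, e4da871}.
Ancestors of 06e1825: {06e1825}.
Common ancestors: {06e1825}.
The only common ancestor is 06e1825, so it is the merge base.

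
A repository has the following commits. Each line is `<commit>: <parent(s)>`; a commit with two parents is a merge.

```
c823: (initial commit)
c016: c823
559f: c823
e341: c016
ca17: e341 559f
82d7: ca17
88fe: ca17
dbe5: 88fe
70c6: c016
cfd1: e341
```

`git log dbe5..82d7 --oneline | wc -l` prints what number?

Reachable from 82d7: {559f, 82d7, c016, c823, ca17, e341}.
Reachable from dbe5: {559f, 88fe, c016, c823, ca17, dbe5, e341}.
In 82d7's history but not dbe5's: {82d7} — 1 commit.

1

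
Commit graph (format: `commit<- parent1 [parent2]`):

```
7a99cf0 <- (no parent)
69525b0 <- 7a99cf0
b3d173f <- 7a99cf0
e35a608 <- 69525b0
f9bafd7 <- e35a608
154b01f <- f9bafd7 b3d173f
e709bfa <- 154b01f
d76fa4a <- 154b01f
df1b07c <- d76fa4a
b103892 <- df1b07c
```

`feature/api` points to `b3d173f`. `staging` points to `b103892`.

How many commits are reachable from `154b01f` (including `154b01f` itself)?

6

Walking parent pointers from 154b01f: reachable set = {154b01f, 69525b0, 7a99cf0, b3d173f, e35a608, f9bafd7}.
That is 6 commits.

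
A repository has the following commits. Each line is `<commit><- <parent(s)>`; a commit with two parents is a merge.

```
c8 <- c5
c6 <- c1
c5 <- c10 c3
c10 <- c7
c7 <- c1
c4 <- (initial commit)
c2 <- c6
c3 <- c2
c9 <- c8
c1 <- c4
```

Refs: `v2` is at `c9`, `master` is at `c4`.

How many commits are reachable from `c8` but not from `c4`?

Reachable from c8: {c1, c10, c2, c3, c4, c5, c6, c7, c8}.
Reachable from c4: {c4}.
In c8's history but not c4's: {c1, c10, c2, c3, c5, c6, c7, c8} — 8 commits.

8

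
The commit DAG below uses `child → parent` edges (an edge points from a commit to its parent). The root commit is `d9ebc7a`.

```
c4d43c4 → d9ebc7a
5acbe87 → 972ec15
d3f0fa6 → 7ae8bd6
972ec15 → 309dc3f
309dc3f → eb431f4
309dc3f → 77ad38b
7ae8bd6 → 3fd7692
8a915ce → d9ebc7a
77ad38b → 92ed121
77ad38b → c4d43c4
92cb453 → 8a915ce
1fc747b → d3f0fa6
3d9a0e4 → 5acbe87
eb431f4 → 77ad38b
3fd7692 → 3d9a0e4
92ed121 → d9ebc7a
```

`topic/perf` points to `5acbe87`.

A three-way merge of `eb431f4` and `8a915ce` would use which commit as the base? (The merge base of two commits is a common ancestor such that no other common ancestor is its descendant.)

d9ebc7a

Ancestors of eb431f4: {77ad38b, 92ed121, c4d43c4, d9ebc7a, eb431f4}.
Ancestors of 8a915ce: {8a915ce, d9ebc7a}.
Common ancestors: {d9ebc7a}.
The only common ancestor is d9ebc7a, so it is the merge base.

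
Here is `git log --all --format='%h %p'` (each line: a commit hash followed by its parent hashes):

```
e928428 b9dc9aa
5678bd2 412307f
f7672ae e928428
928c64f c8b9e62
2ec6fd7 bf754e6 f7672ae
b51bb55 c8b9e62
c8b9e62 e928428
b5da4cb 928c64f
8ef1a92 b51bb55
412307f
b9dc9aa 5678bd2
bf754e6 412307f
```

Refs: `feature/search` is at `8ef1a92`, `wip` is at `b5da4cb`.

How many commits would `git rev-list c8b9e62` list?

Walking parent pointers from c8b9e62: reachable set = {412307f, 5678bd2, b9dc9aa, c8b9e62, e928428}.
That is 5 commits.

5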